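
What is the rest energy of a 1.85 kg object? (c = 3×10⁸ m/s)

c² = (3×10⁸)² = 9.000×10¹⁶ m²/s²
E₀ = mc² = 1.85 × 9.000×10¹⁶ = 1.665×10¹⁷ J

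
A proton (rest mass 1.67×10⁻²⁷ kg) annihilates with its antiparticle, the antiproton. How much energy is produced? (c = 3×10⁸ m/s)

Both particles have the same rest mass, so total mass = 2m
E = 2m·c² = 2 × 1.67×10⁻²⁷ × (3×10⁸)²
= 2 × 1.67×10⁻²⁷ × 9×10¹⁶
= 3.006×10⁻¹⁰ J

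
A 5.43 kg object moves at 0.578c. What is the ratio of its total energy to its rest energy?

E = γmc², E₀ = mc²
E/E₀ = γ = 1/√(1 - 0.578²) = 1.225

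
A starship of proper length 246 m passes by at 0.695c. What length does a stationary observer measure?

Proper length L₀ = 246 m
γ = 1/√(1 - 0.695²) = 1.391
L = L₀/γ = 246/1.391 = 176.9 m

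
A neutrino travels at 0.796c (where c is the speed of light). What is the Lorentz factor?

v/c = 0.796, so (v/c)² = 0.633616
1 - (v/c)² = 0.366384
γ = 1/√(0.366384) = 1.652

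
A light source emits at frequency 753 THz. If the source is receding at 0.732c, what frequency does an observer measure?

β = v/c = 0.732
(1-β)/(1+β) = 0.268/1.732 = 0.15473
Doppler factor = √(0.15473) = 0.3934
f_obs = 753 × 0.3934 = 296.2 THz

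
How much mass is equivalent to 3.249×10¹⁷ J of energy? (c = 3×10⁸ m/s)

From E = mc², we get m = E/c²
c² = (3×10⁸)² = 9×10¹⁶ m²/s²
m = 3.249×10¹⁷ / 9×10¹⁶ = 3.610 kg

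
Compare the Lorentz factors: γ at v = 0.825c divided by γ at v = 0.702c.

γ₁ = 1/√(1 - 0.825²) = 1.769
γ₂ = 1/√(1 - 0.702²) = 1.404
γ₁/γ₂ = 1.769/1.404 = 1.260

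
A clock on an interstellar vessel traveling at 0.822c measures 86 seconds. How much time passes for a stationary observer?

Proper time Δt₀ = 86 seconds
γ = 1/√(1 - 0.822²) = 1.756
Δt = γΔt₀ = 1.756 × 86 = 151.0 seconds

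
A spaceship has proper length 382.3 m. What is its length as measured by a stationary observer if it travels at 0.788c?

Proper length L₀ = 382.3 m
γ = 1/√(1 - 0.788²) = 1.624
L = L₀/γ = 382.3/1.624 = 235.4 m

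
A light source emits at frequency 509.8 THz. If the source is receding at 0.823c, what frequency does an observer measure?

β = v/c = 0.823
(1-β)/(1+β) = 0.177/1.823 = 0.09709
Doppler factor = √(0.09709) = 0.3116
f_obs = 509.8 × 0.3116 = 158.9 THz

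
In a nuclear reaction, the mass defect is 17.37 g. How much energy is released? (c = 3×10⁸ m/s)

Convert mass defect: Δm = 17.37 g = 0.01737 kg
E = Δm·c² = 0.01737 × (3×10⁸)²
= 0.01737 × 9×10¹⁶ = 1.563×10¹⁵ J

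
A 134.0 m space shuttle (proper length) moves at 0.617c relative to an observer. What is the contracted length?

Proper length L₀ = 134.0 m
γ = 1/√(1 - 0.617²) = 1.2707
L = L₀/γ = 134.0/1.2707 = 105.5 m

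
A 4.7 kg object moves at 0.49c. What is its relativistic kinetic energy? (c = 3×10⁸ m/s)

γ = 1/√(1 - 0.49²) = 1.147154
γ - 1 = 0.147154
KE = (γ-1)mc² = 0.147154 × 4.7 × (3×10⁸)² = 6.225×10¹⁶ J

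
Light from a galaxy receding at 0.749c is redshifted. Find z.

β = 0.749
(1+β)/(1-β) = 1.749/0.251 = 6.968
√(6.968) = 2.640
z = 2.640 - 1 = 1.640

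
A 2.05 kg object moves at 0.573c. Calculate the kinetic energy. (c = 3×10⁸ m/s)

γ = 1/√(1 - 0.573²) = 1.22017
γ - 1 = 0.22017
KE = (γ-1)mc² = 0.22017 × 2.05 × (3×10⁸)² = 4.062×10¹⁶ J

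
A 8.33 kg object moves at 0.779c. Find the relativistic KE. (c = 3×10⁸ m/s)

γ = 1/√(1 - 0.779²) = 1.5948
γ - 1 = 0.5948
KE = (γ-1)mc² = 0.5948 × 8.33 × (3×10⁸)² = 4.459×10¹⁷ J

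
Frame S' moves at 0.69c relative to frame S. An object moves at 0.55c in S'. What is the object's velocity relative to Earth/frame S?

u = (u' + v)/(1 + u'v/c²)
Numerator: 0.55 + 0.69 = 1.24
Denominator: 1 + 0.3795 = 1.3795
u = 1.24/1.3795 = 0.8989c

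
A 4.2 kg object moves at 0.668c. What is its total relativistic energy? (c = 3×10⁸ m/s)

γ = 1/√(1 - 0.668²) = 1.344
mc² = 4.2 × (3×10⁸)² = 3.780×10¹⁷ J
E = γmc² = 1.344 × 3.780×10¹⁷ = 5.080×10¹⁷ J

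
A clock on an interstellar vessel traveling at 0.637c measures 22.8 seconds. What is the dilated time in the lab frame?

Proper time Δt₀ = 22.8 seconds
γ = 1/√(1 - 0.637²) = 1.2972
Δt = γΔt₀ = 1.2972 × 22.8 = 29.58 seconds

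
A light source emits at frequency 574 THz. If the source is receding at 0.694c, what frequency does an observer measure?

β = v/c = 0.694
(1-β)/(1+β) = 0.306/1.694 = 0.1806
Doppler factor = √(0.1806) = 0.4250
f_obs = 574 × 0.4250 = 244.0 THz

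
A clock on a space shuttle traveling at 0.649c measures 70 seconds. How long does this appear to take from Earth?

Proper time Δt₀ = 70 seconds
γ = 1/√(1 - 0.649²) = 1.3144
Δt = γΔt₀ = 1.3144 × 70 = 92.01 seconds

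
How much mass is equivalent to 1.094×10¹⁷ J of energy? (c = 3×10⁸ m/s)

From E = mc², we get m = E/c²
c² = (3×10⁸)² = 9×10¹⁶ m²/s²
m = 1.094×10¹⁷ / 9×10¹⁶ = 1.216 kg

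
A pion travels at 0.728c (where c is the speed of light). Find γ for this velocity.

v/c = 0.728, so (v/c)² = 0.529984
1 - (v/c)² = 0.470016
γ = 1/√(0.470016) = 1.459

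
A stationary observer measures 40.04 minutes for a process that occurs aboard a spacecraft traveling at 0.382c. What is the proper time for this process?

Dilated time Δt = 40.04 minutes
γ = 1/√(1 - 0.382²) = 1.0821
Δt₀ = Δt/γ = 40.04/1.0821 = 37.00 minutes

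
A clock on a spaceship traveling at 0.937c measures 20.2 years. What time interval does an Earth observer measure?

Proper time Δt₀ = 20.2 years
γ = 1/√(1 - 0.937²) = 2.863
Δt = γΔt₀ = 2.863 × 20.2 = 57.83 years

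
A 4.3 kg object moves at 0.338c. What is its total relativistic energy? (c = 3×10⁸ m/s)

γ = 1/√(1 - 0.338²) = 1.0625
mc² = 4.3 × (3×10⁸)² = 3.870×10¹⁷ J
E = γmc² = 1.0625 × 3.870×10¹⁷ = 4.112×10¹⁷ J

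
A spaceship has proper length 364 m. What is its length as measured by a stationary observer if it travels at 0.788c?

Proper length L₀ = 364 m
γ = 1/√(1 - 0.788²) = 1.624
L = L₀/γ = 364/1.624 = 224.1 m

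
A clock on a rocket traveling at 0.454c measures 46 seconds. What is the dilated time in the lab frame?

Proper time Δt₀ = 46 seconds
γ = 1/√(1 - 0.454²) = 1.1223
Δt = γΔt₀ = 1.1223 × 46 = 51.63 seconds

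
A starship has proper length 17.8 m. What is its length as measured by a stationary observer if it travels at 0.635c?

Proper length L₀ = 17.8 m
γ = 1/√(1 - 0.635²) = 1.2945
L = L₀/γ = 17.8/1.2945 = 13.75 m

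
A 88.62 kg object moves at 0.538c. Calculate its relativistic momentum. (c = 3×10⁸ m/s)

γ = 1/√(1 - 0.538²) = 1.1863
v = 0.538 × 3×10⁸ = 1.614×10⁸ m/s
p = γmv = 1.1863 × 88.62 × 1.614×10⁸ = 1.697×10¹⁰ kg·m/s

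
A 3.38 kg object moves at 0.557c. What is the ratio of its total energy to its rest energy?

E = γmc², E₀ = mc²
E/E₀ = γ = 1/√(1 - 0.557²) = 1.204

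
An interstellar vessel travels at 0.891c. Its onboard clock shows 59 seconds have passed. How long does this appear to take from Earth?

Proper time Δt₀ = 59 seconds
γ = 1/√(1 - 0.891²) = 2.203
Δt = γΔt₀ = 2.203 × 59 = 130.0 seconds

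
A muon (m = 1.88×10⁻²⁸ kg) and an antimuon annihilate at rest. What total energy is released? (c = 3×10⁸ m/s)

Both particles have the same rest mass, so total mass = 2m
E = 2m·c² = 2 × 1.88×10⁻²⁸ × (3×10⁸)²
= 2 × 1.88×10⁻²⁸ × 9×10¹⁶
= 3.384×10⁻¹¹ J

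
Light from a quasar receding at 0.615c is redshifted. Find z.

β = 0.615
(1+β)/(1-β) = 1.615/0.385 = 4.195
√(4.195) = 2.048
z = 2.048 - 1 = 1.048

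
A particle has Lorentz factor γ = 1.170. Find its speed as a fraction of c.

From γ = 1/√(1 - v²/c²):
1/γ² = 1/1.170² = 0.7305
v²/c² = 1 - 0.7305 = 0.2695
v/c = √(0.2695) = 0.5191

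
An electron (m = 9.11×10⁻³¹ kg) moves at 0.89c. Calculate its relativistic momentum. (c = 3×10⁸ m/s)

γ = 1/√(1 - 0.89²) = 2.1932
v = 0.89 × 3×10⁸ = 2.670×10⁸ m/s
p = γmv = 2.1932 × 9.11×10⁻³¹ × 2.670×10⁸ = 5.335×10⁻²² kg·m/s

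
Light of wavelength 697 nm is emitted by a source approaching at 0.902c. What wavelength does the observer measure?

β = 0.902
Wavelength Doppler factor = √(0.098/1.902) = √(0.05152) = 0.2270
λ_obs = 697 × 0.2270 = 158.2 nm (blueshift)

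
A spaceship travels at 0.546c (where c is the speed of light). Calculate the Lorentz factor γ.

v/c = 0.546, so (v/c)² = 0.298116
1 - (v/c)² = 0.701884
γ = 1/√(0.701884) = 1.194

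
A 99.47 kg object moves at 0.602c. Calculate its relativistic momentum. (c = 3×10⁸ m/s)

γ = 1/√(1 - 0.602²) = 1.2524
v = 0.602 × 3×10⁸ = 1.806×10⁸ m/s
p = γmv = 1.2524 × 99.47 × 1.806×10⁸ = 2.250×10¹⁰ kg·m/s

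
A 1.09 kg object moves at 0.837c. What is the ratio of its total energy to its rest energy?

E = γmc², E₀ = mc²
E/E₀ = γ = 1/√(1 - 0.837²) = 1.827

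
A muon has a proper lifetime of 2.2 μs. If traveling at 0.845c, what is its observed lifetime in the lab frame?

Proper lifetime τ₀ = 2.2 μs
γ = 1/√(1 - 0.845²) = 1.870
τ = γτ₀ = 1.870 × 2.2 μs = 4.114 μs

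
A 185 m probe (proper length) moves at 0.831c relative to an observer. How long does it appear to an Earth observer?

Proper length L₀ = 185 m
γ = 1/√(1 - 0.831²) = 1.798
L = L₀/γ = 185/1.798 = 102.9 m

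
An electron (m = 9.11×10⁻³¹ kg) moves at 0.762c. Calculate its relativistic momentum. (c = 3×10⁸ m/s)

γ = 1/√(1 - 0.762²) = 1.5442
v = 0.762 × 3×10⁸ = 2.286×10⁸ m/s
p = γmv = 1.5442 × 9.11×10⁻³¹ × 2.286×10⁸ = 3.216×10⁻²² kg·m/s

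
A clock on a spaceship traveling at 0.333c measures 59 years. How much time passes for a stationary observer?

Proper time Δt₀ = 59 years
γ = 1/√(1 - 0.333²) = 1.0605
Δt = γΔt₀ = 1.0605 × 59 = 62.57 years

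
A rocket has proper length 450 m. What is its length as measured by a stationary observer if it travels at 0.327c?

Proper length L₀ = 450 m
γ = 1/√(1 - 0.327²) = 1.058
L = L₀/γ = 450/1.058 = 425.3 m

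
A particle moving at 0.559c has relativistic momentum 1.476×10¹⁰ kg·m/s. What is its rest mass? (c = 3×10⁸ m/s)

γ = 1/√(1 - 0.559²) = 1.206
v = 0.559 × 3×10⁸ = 1.677×10⁸ m/s
m = p/(γv) = 1.476×10¹⁰/(1.206 × 1.677×10⁸) = 72.98 kg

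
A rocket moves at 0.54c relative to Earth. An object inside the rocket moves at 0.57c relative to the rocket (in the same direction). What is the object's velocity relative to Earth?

u = (u' + v)/(1 + u'v/c²)
Numerator: 0.57 + 0.54 = 1.11
Denominator: 1 + 0.3078 = 1.3078
u = 1.11/1.3078 = 0.8488c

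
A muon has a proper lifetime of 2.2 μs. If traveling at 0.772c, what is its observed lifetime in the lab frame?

Proper lifetime τ₀ = 2.2 μs
γ = 1/√(1 - 0.772²) = 1.573
τ = γτ₀ = 1.573 × 2.2 μs = 3.461 μs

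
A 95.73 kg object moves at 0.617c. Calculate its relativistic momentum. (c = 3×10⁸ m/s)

γ = 1/√(1 - 0.617²) = 1.271
v = 0.617 × 3×10⁸ = 1.851×10⁸ m/s
p = γmv = 1.271 × 95.73 × 1.851×10⁸ = 2.252×10¹⁰ kg·m/s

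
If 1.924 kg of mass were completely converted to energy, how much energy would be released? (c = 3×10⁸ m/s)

Using E = mc²:
c² = (3×10⁸)² = 9×10¹⁶ m²/s²
E = 1.924 × 9×10¹⁶ = 1.732×10¹⁷ J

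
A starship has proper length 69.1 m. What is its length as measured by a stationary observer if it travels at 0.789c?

Proper length L₀ = 69.1 m
γ = 1/√(1 - 0.789²) = 1.62762
L = L₀/γ = 69.1/1.62762 = 42.45 m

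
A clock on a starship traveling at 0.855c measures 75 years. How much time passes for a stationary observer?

Proper time Δt₀ = 75 years
γ = 1/√(1 - 0.855²) = 1.928
Δt = γΔt₀ = 1.928 × 75 = 144.6 years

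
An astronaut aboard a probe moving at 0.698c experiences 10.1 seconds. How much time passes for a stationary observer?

Proper time Δt₀ = 10.1 seconds
γ = 1/√(1 - 0.698²) = 1.396
Δt = γΔt₀ = 1.396 × 10.1 = 14.10 seconds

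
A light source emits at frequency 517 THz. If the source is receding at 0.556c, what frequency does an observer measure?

β = v/c = 0.556
(1-β)/(1+β) = 0.444/1.556 = 0.28535
Doppler factor = √(0.28535) = 0.5342
f_obs = 517 × 0.5342 = 276.2 THz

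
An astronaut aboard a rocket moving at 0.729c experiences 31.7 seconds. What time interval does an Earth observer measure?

Proper time Δt₀ = 31.7 seconds
γ = 1/√(1 - 0.729²) = 1.461
Δt = γΔt₀ = 1.461 × 31.7 = 46.31 seconds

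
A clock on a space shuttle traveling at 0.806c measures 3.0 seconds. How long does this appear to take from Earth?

Proper time Δt₀ = 3.0 seconds
γ = 1/√(1 - 0.806²) = 1.6894
Δt = γΔt₀ = 1.6894 × 3.0 = 5.068 seconds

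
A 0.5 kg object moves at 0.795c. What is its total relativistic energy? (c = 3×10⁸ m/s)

γ = 1/√(1 - 0.795²) = 1.6485
mc² = 0.5 × (3×10⁸)² = 4.500×10¹⁶ J
E = γmc² = 1.6485 × 4.500×10¹⁶ = 7.418×10¹⁶ J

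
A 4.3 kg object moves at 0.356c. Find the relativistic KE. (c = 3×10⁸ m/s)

γ = 1/√(1 - 0.356²) = 1.07011
γ - 1 = 0.07011
KE = (γ-1)mc² = 0.07011 × 4.3 × (3×10⁸)² = 2.713×10¹⁶ J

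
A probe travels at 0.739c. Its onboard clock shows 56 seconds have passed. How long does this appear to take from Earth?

Proper time Δt₀ = 56 seconds
γ = 1/√(1 - 0.739²) = 1.4843
Δt = γΔt₀ = 1.4843 × 56 = 83.12 seconds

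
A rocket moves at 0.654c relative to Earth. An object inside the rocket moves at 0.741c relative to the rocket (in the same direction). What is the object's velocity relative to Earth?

u = (u' + v)/(1 + u'v/c²)
Numerator: 0.741 + 0.654 = 1.395
Denominator: 1 + 0.484614 = 1.484614
u = 1.395/1.484614 = 0.9396c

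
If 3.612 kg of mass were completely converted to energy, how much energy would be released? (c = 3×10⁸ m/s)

Using E = mc²:
c² = (3×10⁸)² = 9×10¹⁶ m²/s²
E = 3.612 × 9×10¹⁶ = 3.251×10¹⁷ J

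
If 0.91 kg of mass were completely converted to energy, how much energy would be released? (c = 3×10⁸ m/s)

Using E = mc²:
c² = (3×10⁸)² = 9×10¹⁶ m²/s²
E = 0.91 × 9×10¹⁶ = 8.190×10¹⁶ J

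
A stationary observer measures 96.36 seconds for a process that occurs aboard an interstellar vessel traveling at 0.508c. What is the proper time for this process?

Dilated time Δt = 96.36 seconds
γ = 1/√(1 - 0.508²) = 1.161
Δt₀ = Δt/γ = 96.36/1.161 = 83.00 seconds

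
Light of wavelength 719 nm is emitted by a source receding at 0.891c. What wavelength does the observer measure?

β = 0.891
Wavelength Doppler factor = √(1.891/0.109) = √(17.35) = 4.165
λ_obs = 719 × 4.165 = 2995 nm (redshift)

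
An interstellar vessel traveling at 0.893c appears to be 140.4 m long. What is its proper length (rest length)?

Contracted length L = 140.4 m
γ = 1/√(1 - 0.893²) = 2.222
L₀ = γL = 2.222 × 140.4 = 312.0 m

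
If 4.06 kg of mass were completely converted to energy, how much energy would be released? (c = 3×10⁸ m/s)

Using E = mc²:
c² = (3×10⁸)² = 9×10¹⁶ m²/s²
E = 4.06 × 9×10¹⁶ = 3.654×10¹⁷ J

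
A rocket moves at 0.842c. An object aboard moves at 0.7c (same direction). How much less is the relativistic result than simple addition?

Classical: u' + v = 0.7 + 0.842 = 1.542c
Relativistic: u = (0.7 + 0.842)/(1 + 0.5894) = 1.542/1.5894 = 0.9702c
Difference: 1.542 - 0.9702 = 0.5718c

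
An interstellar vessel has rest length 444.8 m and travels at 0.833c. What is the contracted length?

Proper length L₀ = 444.8 m
γ = 1/√(1 - 0.833²) = 1.8074
L = L₀/γ = 444.8/1.8074 = 246.1 m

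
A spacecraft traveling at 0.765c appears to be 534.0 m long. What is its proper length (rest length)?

Contracted length L = 534.0 m
γ = 1/√(1 - 0.765²) = 1.55272
L₀ = γL = 1.55272 × 534.0 = 829.2 m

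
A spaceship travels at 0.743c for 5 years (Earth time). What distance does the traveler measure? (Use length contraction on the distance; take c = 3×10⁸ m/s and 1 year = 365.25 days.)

Earth distance: d = v × t = 0.743c × 5 yr = 3.517×10¹⁶ m
γ = 1.494
d' = d/γ = 3.517×10¹⁶/1.494 = 2.354×10¹⁶ m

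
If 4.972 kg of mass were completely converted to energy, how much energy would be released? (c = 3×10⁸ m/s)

Using E = mc²:
c² = (3×10⁸)² = 9×10¹⁶ m²/s²
E = 4.972 × 9×10¹⁶ = 4.475×10¹⁷ J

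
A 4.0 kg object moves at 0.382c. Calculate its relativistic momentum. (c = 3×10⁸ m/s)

γ = 1/√(1 - 0.382²) = 1.082
v = 0.382 × 3×10⁸ = 1.146×10⁸ m/s
p = γmv = 1.082 × 4.0 × 1.146×10⁸ = 4.960×10⁸ kg·m/s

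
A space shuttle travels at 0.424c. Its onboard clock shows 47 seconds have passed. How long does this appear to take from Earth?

Proper time Δt₀ = 47 seconds
γ = 1/√(1 - 0.424²) = 1.1042
Δt = γΔt₀ = 1.1042 × 47 = 51.90 seconds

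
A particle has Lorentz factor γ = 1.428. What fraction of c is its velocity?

From γ = 1/√(1 - v²/c²):
1/γ² = 1/1.428² = 0.4904
v²/c² = 1 - 0.4904 = 0.5096
v/c = √(0.5096) = 0.7139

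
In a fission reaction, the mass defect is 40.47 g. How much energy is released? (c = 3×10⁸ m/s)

Convert mass defect: Δm = 40.47 g = 0.04047 kg
E = Δm·c² = 0.04047 × (3×10⁸)²
= 0.04047 × 9×10¹⁶ = 3.642×10¹⁵ J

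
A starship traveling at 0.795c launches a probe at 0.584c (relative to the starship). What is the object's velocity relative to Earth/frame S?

u = (u' + v)/(1 + u'v/c²)
Numerator: 0.584 + 0.795 = 1.379
Denominator: 1 + 0.46428 = 1.46428
u = 1.379/1.46428 = 0.9418c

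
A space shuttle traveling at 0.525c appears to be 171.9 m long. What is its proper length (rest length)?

Contracted length L = 171.9 m
γ = 1/√(1 - 0.525²) = 1.175
L₀ = γL = 1.175 × 171.9 = 202.0 m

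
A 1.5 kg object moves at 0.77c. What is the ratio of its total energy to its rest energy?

E = γmc², E₀ = mc²
E/E₀ = γ = 1/√(1 - 0.77²) = 1.567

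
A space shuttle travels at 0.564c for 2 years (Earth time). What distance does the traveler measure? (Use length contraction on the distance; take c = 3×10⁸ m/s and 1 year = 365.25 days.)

Earth distance: d = v × t = 0.564c × 2 yr = 1.068×10¹⁶ m
γ = 1.211
d' = d/γ = 1.068×10¹⁶/1.211 = 8.819×10¹⁵ m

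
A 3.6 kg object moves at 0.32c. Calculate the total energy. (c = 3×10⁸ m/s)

γ = 1/√(1 - 0.32²) = 1.0555
mc² = 3.6 × (3×10⁸)² = 3.240×10¹⁷ J
E = γmc² = 1.0555 × 3.240×10¹⁷ = 3.420×10¹⁷ J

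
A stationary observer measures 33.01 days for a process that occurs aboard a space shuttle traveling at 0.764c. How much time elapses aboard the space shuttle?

Dilated time Δt = 33.01 days
γ = 1/√(1 - 0.764²) = 1.550
Δt₀ = Δt/γ = 33.01/1.550 = 21.30 days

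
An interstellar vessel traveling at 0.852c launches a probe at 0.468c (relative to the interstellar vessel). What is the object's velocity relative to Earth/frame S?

u = (u' + v)/(1 + u'v/c²)
Numerator: 0.468 + 0.852 = 1.32
Denominator: 1 + 0.398736 = 1.398736
u = 1.32/1.398736 = 0.9437c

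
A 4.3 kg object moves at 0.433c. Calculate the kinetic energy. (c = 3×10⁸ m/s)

γ = 1/√(1 - 0.433²) = 1.1094
γ - 1 = 0.1094
KE = (γ-1)mc² = 0.1094 × 4.3 × (3×10⁸)² = 4.234×10¹⁶ J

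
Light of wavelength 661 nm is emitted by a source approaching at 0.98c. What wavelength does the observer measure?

β = 0.98
Wavelength Doppler factor = √(0.02/1.98) = √(0.01010) = 0.1005
λ_obs = 661 × 0.1005 = 66.43 nm (blueshift)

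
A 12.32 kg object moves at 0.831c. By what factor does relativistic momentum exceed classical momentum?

p_rel = γmv, p_class = mv
Ratio = γ = 1/√(1 - 0.831²) = 1.798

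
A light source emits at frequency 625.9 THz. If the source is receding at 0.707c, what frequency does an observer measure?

β = v/c = 0.707
(1-β)/(1+β) = 0.293/1.707 = 0.17165
Doppler factor = √(0.17165) = 0.4143
f_obs = 625.9 × 0.4143 = 259.3 THz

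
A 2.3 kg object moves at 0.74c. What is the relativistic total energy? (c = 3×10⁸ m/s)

γ = 1/√(1 - 0.74²) = 1.487
mc² = 2.3 × (3×10⁸)² = 2.070×10¹⁷ J
E = γmc² = 1.487 × 2.070×10¹⁷ = 3.078×10¹⁷ J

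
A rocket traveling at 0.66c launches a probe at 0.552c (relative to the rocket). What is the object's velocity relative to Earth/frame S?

u = (u' + v)/(1 + u'v/c²)
Numerator: 0.552 + 0.66 = 1.212
Denominator: 1 + 0.36432 = 1.36432
u = 1.212/1.36432 = 0.8884c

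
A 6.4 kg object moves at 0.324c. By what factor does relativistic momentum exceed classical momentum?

p_rel = γmv, p_class = mv
Ratio = γ = 1/√(1 - 0.324²) = 1.057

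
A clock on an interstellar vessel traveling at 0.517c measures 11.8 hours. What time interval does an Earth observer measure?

Proper time Δt₀ = 11.8 hours
γ = 1/√(1 - 0.517²) = 1.16824
Δt = γΔt₀ = 1.16824 × 11.8 = 13.79 hours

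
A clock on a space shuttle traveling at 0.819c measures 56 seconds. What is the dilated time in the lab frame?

Proper time Δt₀ = 56 seconds
γ = 1/√(1 - 0.819²) = 1.7428
Δt = γΔt₀ = 1.7428 × 56 = 97.60 seconds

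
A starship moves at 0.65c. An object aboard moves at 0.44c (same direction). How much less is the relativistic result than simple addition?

Classical: u' + v = 0.44 + 0.65 = 1.09c
Relativistic: u = (0.44 + 0.65)/(1 + 0.286) = 1.09/1.286 = 0.8476c
Difference: 1.09 - 0.8476 = 0.2424c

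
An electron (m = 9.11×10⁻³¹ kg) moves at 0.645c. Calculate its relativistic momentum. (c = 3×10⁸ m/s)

γ = 1/√(1 - 0.645²) = 1.309
v = 0.645 × 3×10⁸ = 1.935×10⁸ m/s
p = γmv = 1.309 × 9.11×10⁻³¹ × 1.935×10⁸ = 2.307×10⁻²² kg·m/s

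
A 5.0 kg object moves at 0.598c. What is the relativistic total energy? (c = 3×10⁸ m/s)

γ = 1/√(1 - 0.598²) = 1.2477
mc² = 5.0 × (3×10⁸)² = 4.500×10¹⁷ J
E = γmc² = 1.2477 × 4.500×10¹⁷ = 5.615×10¹⁷ J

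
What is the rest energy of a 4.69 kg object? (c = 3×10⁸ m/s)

c² = (3×10⁸)² = 9.000×10¹⁶ m²/s²
E₀ = mc² = 4.69 × 9.000×10¹⁶ = 4.221×10¹⁷ J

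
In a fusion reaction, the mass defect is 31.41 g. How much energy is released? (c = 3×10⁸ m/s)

Convert mass defect: Δm = 31.41 g = 0.03141 kg
E = Δm·c² = 0.03141 × (3×10⁸)²
= 0.03141 × 9×10¹⁶ = 2.827×10¹⁵ J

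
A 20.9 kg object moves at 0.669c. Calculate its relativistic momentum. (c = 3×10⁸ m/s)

γ = 1/√(1 - 0.669²) = 1.34542
v = 0.669 × 3×10⁸ = 2.007×10⁸ m/s
p = γmv = 1.34542 × 20.9 × 2.007×10⁸ = 5.644×10⁹ kg·m/s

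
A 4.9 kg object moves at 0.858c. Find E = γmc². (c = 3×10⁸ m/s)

γ = 1/√(1 - 0.858²) = 1.947
mc² = 4.9 × (3×10⁸)² = 4.410×10¹⁷ J
E = γmc² = 1.947 × 4.410×10¹⁷ = 8.586×10¹⁷ J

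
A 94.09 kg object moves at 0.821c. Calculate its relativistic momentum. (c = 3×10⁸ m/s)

γ = 1/√(1 - 0.821²) = 1.7515
v = 0.821 × 3×10⁸ = 2.463×10⁸ m/s
p = γmv = 1.7515 × 94.09 × 2.463×10⁸ = 4.059×10¹⁰ kg·m/s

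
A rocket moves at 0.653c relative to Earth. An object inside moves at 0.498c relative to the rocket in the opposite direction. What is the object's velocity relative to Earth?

Object's velocity in rocket frame is u' = -0.498c
u = (u' + v)/(1 + u'v/c²) = (v - 0.498)/(1 - 0.498·v/c²)
Numerator: 0.653 - 0.498 = 0.155
Denominator: 1 - 0.325194 = 0.674806
u = 0.155/0.674806 = 0.2297c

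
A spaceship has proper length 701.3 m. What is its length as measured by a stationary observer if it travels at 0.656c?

Proper length L₀ = 701.3 m
γ = 1/√(1 - 0.656²) = 1.325
L = L₀/γ = 701.3/1.325 = 529.3 m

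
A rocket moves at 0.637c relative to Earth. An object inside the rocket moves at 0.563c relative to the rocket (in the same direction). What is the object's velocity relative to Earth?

u = (u' + v)/(1 + u'v/c²)
Numerator: 0.563 + 0.637 = 1.2
Denominator: 1 + 0.358631 = 1.358631
u = 1.2/1.358631 = 0.8832c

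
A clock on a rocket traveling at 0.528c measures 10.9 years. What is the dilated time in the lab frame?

Proper time Δt₀ = 10.9 years
γ = 1/√(1 - 0.528²) = 1.1775
Δt = γΔt₀ = 1.1775 × 10.9 = 12.83 years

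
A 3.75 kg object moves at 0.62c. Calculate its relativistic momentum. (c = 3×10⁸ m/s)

γ = 1/√(1 - 0.62²) = 1.2745
v = 0.62 × 3×10⁸ = 1.860×10⁸ m/s
p = γmv = 1.2745 × 3.75 × 1.860×10⁸ = 8.890×10⁸ kg·m/s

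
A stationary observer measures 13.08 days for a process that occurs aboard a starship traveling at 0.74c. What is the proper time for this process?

Dilated time Δt = 13.08 days
γ = 1/√(1 - 0.74²) = 1.48675
Δt₀ = Δt/γ = 13.08/1.48675 = 8.798 days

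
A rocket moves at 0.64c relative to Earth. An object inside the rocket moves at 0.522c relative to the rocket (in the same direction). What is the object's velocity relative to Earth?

u = (u' + v)/(1 + u'v/c²)
Numerator: 0.522 + 0.64 = 1.162
Denominator: 1 + 0.33408 = 1.33408
u = 1.162/1.33408 = 0.8710c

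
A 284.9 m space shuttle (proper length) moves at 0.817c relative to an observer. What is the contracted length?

Proper length L₀ = 284.9 m
γ = 1/√(1 - 0.817²) = 1.734
L = L₀/γ = 284.9/1.734 = 164.3 m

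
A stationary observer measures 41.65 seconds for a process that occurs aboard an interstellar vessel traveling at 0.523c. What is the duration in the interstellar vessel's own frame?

Dilated time Δt = 41.65 seconds
γ = 1/√(1 - 0.523²) = 1.1733
Δt₀ = Δt/γ = 41.65/1.1733 = 35.50 seconds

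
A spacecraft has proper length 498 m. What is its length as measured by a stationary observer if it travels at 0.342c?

Proper length L₀ = 498 m
γ = 1/√(1 - 0.342²) = 1.064
L = L₀/γ = 498/1.064 = 468.0 m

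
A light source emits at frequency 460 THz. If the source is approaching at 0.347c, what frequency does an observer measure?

β = v/c = 0.347
(1+β)/(1-β) = 1.347/0.653 = 2.0628
Doppler factor = √(2.0628) = 1.4362
f_obs = 460 × 1.4362 = 660.7 THz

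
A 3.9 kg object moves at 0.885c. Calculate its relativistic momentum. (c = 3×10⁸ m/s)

γ = 1/√(1 - 0.885²) = 2.148
v = 0.885 × 3×10⁸ = 2.655×10⁸ m/s
p = γmv = 2.148 × 3.9 × 2.655×10⁸ = 2.224×10⁹ kg·m/s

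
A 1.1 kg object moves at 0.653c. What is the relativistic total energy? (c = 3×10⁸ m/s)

γ = 1/√(1 - 0.653²) = 1.320
mc² = 1.1 × (3×10⁸)² = 9.900×10¹⁶ J
E = γmc² = 1.320 × 9.900×10¹⁶ = 1.307×10¹⁷ J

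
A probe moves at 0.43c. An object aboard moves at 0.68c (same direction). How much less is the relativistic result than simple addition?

Classical: u' + v = 0.68 + 0.43 = 1.11c
Relativistic: u = (0.68 + 0.43)/(1 + 0.2924) = 1.11/1.2924 = 0.8589c
Difference: 1.11 - 0.8589 = 0.2511c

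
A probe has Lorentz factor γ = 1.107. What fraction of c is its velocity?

From γ = 1/√(1 - v²/c²):
1/γ² = 1/1.107² = 0.81603
v²/c² = 1 - 0.81603 = 0.18397
v/c = √(0.18397) = 0.4289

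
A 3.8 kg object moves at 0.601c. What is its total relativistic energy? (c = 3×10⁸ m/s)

γ = 1/√(1 - 0.601²) = 1.2512
mc² = 3.8 × (3×10⁸)² = 3.420×10¹⁷ J
E = γmc² = 1.2512 × 3.420×10¹⁷ = 4.279×10¹⁷ J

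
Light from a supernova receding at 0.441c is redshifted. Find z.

β = 0.441
(1+β)/(1-β) = 1.441/0.559 = 2.578
√(2.578) = 1.6056
z = 1.6056 - 1 = 0.6056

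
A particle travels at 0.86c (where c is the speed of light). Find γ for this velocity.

v/c = 0.86, so (v/c)² = 0.7396
1 - (v/c)² = 0.2604
γ = 1/√(0.2604) = 1.960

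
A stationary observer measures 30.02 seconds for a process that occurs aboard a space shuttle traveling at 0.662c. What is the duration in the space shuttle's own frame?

Dilated time Δt = 30.02 seconds
γ = 1/√(1 - 0.662²) = 1.334
Δt₀ = Δt/γ = 30.02/1.334 = 22.50 seconds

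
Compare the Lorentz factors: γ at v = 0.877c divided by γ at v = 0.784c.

γ₁ = 1/√(1 - 0.877²) = 2.081
γ₂ = 1/√(1 - 0.784²) = 1.611
γ₁/γ₂ = 2.081/1.611 = 1.292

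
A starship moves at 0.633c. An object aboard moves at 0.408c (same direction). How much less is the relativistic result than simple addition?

Classical: u' + v = 0.408 + 0.633 = 1.041c
Relativistic: u = (0.408 + 0.633)/(1 + 0.258264) = 1.041/1.258264 = 0.8273c
Difference: 1.041 - 0.8273 = 0.2137c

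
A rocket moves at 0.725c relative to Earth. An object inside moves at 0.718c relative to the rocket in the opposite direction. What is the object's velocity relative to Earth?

Object's velocity in rocket frame is u' = -0.718c
u = (u' + v)/(1 + u'v/c²) = (v - 0.718)/(1 - 0.718·v/c²)
Numerator: 0.725 - 0.718 = 0.007
Denominator: 1 - 0.52055 = 0.47945
u = 0.007/0.47945 = 0.01460c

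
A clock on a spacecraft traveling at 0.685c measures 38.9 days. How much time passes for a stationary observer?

Proper time Δt₀ = 38.9 days
γ = 1/√(1 - 0.685²) = 1.3726
Δt = γΔt₀ = 1.3726 × 38.9 = 53.39 days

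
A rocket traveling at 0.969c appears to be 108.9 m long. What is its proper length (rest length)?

Contracted length L = 108.9 m
γ = 1/√(1 - 0.969²) = 4.048
L₀ = γL = 4.048 × 108.9 = 440.8 m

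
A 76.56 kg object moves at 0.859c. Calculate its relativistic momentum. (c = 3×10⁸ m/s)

γ = 1/√(1 - 0.859²) = 1.9532
v = 0.859 × 3×10⁸ = 2.577×10⁸ m/s
p = γmv = 1.9532 × 76.56 × 2.577×10⁸ = 3.854×10¹⁰ kg·m/s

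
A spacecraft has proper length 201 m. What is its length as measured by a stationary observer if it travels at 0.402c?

Proper length L₀ = 201 m
γ = 1/√(1 - 0.402²) = 1.0921
L = L₀/γ = 201/1.0921 = 184.0 m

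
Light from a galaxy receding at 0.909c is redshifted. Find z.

β = 0.909
(1+β)/(1-β) = 1.909/0.091 = 20.98
√(20.98) = 4.580
z = 4.580 - 1 = 3.580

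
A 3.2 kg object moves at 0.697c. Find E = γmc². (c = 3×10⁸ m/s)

γ = 1/√(1 - 0.697²) = 1.3946
mc² = 3.2 × (3×10⁸)² = 2.880×10¹⁷ J
E = γmc² = 1.3946 × 2.880×10¹⁷ = 4.016×10¹⁷ J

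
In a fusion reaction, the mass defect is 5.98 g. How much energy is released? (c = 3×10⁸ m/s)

Convert mass defect: Δm = 5.98 g = 0.00598 kg
E = Δm·c² = 0.00598 × (3×10⁸)²
= 0.00598 × 9×10¹⁶ = 5.382×10¹⁴ J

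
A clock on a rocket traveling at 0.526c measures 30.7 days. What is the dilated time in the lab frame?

Proper time Δt₀ = 30.7 days
γ = 1/√(1 - 0.526²) = 1.176
Δt = γΔt₀ = 1.176 × 30.7 = 36.10 days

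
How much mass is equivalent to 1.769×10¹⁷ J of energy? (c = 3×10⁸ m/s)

From E = mc², we get m = E/c²
c² = (3×10⁸)² = 9×10¹⁶ m²/s²
m = 1.769×10¹⁷ / 9×10¹⁶ = 1.966 kg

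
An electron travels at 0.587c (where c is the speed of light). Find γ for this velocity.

v/c = 0.587, so (v/c)² = 0.344569
1 - (v/c)² = 0.655431
γ = 1/√(0.655431) = 1.235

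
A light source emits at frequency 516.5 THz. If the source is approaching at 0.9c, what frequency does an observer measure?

β = v/c = 0.9
(1+β)/(1-β) = 1.9/0.1 = 19.00
Doppler factor = √(19.00) = 4.359
f_obs = 516.5 × 4.359 = 2251 THz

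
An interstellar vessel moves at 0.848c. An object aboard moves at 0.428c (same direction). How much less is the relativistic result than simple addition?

Classical: u' + v = 0.428 + 0.848 = 1.276c
Relativistic: u = (0.428 + 0.848)/(1 + 0.362944) = 1.276/1.362944 = 0.9362c
Difference: 1.276 - 0.9362 = 0.3398c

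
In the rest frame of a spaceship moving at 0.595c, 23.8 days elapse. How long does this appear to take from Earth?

Proper time Δt₀ = 23.8 days
γ = 1/√(1 - 0.595²) = 1.244
Δt = γΔt₀ = 1.244 × 23.8 = 29.61 days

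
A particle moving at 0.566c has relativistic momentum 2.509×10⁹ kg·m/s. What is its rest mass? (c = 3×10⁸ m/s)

γ = 1/√(1 - 0.566²) = 1.213
v = 0.566 × 3×10⁸ = 1.698×10⁸ m/s
m = p/(γv) = 2.509×10⁹/(1.213 × 1.698×10⁸) = 12.18 kg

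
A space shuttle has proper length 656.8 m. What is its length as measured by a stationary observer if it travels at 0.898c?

Proper length L₀ = 656.8 m
γ = 1/√(1 - 0.898²) = 2.273
L = L₀/γ = 656.8/2.273 = 289.0 m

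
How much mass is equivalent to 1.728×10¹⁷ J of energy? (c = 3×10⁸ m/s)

From E = mc², we get m = E/c²
c² = (3×10⁸)² = 9×10¹⁶ m²/s²
m = 1.728×10¹⁷ / 9×10¹⁶ = 1.920 kg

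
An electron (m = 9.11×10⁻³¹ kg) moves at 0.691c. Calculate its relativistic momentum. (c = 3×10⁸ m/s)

γ = 1/√(1 - 0.691²) = 1.3834
v = 0.691 × 3×10⁸ = 2.073×10⁸ m/s
p = γmv = 1.3834 × 9.11×10⁻³¹ × 2.073×10⁸ = 2.613×10⁻²² kg·m/s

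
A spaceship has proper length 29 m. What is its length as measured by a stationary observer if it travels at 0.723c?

Proper length L₀ = 29 m
γ = 1/√(1 - 0.723²) = 1.4475
L = L₀/γ = 29/1.4475 = 20.03 m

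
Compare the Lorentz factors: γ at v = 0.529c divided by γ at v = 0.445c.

γ₁ = 1/√(1 - 0.529²) = 1.178
γ₂ = 1/√(1 - 0.445²) = 1.117
γ₁/γ₂ = 1.178/1.117 = 1.055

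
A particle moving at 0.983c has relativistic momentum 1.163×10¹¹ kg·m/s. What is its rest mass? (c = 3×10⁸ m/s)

γ = 1/√(1 - 0.983²) = 5.446
v = 0.983 × 3×10⁸ = 2.949×10⁸ m/s
m = p/(γv) = 1.163×10¹¹/(5.446 × 2.949×10⁸) = 72.41 kg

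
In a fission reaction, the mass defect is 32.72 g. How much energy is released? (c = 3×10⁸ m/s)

Convert mass defect: Δm = 32.72 g = 0.03272 kg
E = Δm·c² = 0.03272 × (3×10⁸)²
= 0.03272 × 9×10¹⁶ = 2.945×10¹⁵ J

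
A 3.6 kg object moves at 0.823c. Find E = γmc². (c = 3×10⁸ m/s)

γ = 1/√(1 - 0.823²) = 1.7604
mc² = 3.6 × (3×10⁸)² = 3.240×10¹⁷ J
E = γmc² = 1.7604 × 3.240×10¹⁷ = 5.704×10¹⁷ J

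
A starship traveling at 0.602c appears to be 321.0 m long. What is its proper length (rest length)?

Contracted length L = 321.0 m
γ = 1/√(1 - 0.602²) = 1.2524
L₀ = γL = 1.2524 × 321.0 = 402.0 m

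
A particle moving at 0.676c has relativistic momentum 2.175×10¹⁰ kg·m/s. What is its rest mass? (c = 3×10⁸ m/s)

γ = 1/√(1 - 0.676²) = 1.357
v = 0.676 × 3×10⁸ = 2.028×10⁸ m/s
m = p/(γv) = 2.175×10¹⁰/(1.357 × 2.028×10⁸) = 79.03 kg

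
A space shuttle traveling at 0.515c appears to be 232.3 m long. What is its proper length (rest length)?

Contracted length L = 232.3 m
γ = 1/√(1 - 0.515²) = 1.1666
L₀ = γL = 1.1666 × 232.3 = 271.0 m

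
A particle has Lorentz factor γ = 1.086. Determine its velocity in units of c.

From γ = 1/√(1 - v²/c²):
1/γ² = 1/1.086² = 0.8479
v²/c² = 1 - 0.8479 = 0.1521
v/c = √(0.1521) = 0.3900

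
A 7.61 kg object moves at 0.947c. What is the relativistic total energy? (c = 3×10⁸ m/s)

γ = 1/√(1 - 0.947²) = 3.113
mc² = 7.61 × (3×10⁸)² = 6.849×10¹⁷ J
E = γmc² = 3.113 × 6.849×10¹⁷ = 2.132×10¹⁸ J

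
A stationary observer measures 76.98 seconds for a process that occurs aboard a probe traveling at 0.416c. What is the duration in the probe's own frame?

Dilated time Δt = 76.98 seconds
γ = 1/√(1 - 0.416²) = 1.0997
Δt₀ = Δt/γ = 76.98/1.0997 = 70.00 seconds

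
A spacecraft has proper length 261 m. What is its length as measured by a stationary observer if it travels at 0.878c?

Proper length L₀ = 261 m
γ = 1/√(1 - 0.878²) = 2.089
L = L₀/γ = 261/2.089 = 124.9 m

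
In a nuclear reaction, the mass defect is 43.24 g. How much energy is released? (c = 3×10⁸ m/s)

Convert mass defect: Δm = 43.24 g = 0.04324 kg
E = Δm·c² = 0.04324 × (3×10⁸)²
= 0.04324 × 9×10¹⁶ = 3.892×10¹⁵ J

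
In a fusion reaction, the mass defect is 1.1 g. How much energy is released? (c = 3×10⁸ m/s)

Convert mass defect: Δm = 1.1 g = 0.0011 kg
E = Δm·c² = 0.0011 × (3×10⁸)²
= 0.0011 × 9×10¹⁶ = 9.900×10¹³ J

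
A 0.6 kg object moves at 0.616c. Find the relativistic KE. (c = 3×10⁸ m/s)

γ = 1/√(1 - 0.616²) = 1.2694
γ - 1 = 0.2694
KE = (γ-1)mc² = 0.2694 × 0.6 × (3×10⁸)² = 1.455×10¹⁶ J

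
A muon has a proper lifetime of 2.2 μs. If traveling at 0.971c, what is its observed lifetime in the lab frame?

Proper lifetime τ₀ = 2.2 μs
γ = 1/√(1 - 0.971²) = 4.1827
τ = γτ₀ = 4.1827 × 2.2 μs = 9.202 μs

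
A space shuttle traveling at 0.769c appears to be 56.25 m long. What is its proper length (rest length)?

Contracted length L = 56.25 m
γ = 1/√(1 - 0.769²) = 1.5643
L₀ = γL = 1.5643 × 56.25 = 87.99 m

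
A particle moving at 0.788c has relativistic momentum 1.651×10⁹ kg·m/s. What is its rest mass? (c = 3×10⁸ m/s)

γ = 1/√(1 - 0.788²) = 1.624
v = 0.788 × 3×10⁸ = 2.364×10⁸ m/s
m = p/(γv) = 1.651×10⁹/(1.624 × 2.364×10⁸) = 4.300 kg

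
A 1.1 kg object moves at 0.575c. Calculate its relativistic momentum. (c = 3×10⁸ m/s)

γ = 1/√(1 - 0.575²) = 1.222
v = 0.575 × 3×10⁸ = 1.725×10⁸ m/s
p = γmv = 1.222 × 1.1 × 1.725×10⁸ = 2.319×10⁸ kg·m/s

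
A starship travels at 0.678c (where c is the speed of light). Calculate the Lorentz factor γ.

v/c = 0.678, so (v/c)² = 0.459684
1 - (v/c)² = 0.540316
γ = 1/√(0.540316) = 1.360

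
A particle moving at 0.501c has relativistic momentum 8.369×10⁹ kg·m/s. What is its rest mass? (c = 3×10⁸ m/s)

γ = 1/√(1 - 0.501²) = 1.1555
v = 0.501 × 3×10⁸ = 1.503×10⁸ m/s
m = p/(γv) = 8.369×10⁹/(1.1555 × 1.503×10⁸) = 48.19 kg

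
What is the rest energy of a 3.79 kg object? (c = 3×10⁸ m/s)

c² = (3×10⁸)² = 9.000×10¹⁶ m²/s²
E₀ = mc² = 3.79 × 9.000×10¹⁶ = 3.411×10¹⁷ J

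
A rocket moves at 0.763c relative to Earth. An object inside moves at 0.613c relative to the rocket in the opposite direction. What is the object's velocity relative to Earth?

Object's velocity in rocket frame is u' = -0.613c
u = (u' + v)/(1 + u'v/c²) = (v - 0.613)/(1 - 0.613·v/c²)
Numerator: 0.763 - 0.613 = 0.15
Denominator: 1 - 0.467719 = 0.532281
u = 0.15/0.532281 = 0.2818c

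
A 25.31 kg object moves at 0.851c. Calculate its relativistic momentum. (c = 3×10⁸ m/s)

γ = 1/√(1 - 0.851²) = 1.904
v = 0.851 × 3×10⁸ = 2.553×10⁸ m/s
p = γmv = 1.904 × 25.31 × 2.553×10⁸ = 1.230×10¹⁰ kg·m/s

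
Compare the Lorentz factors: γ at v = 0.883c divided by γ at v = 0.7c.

γ₁ = 1/√(1 - 0.883²) = 2.1305
γ₂ = 1/√(1 - 0.7²) = 1.4003
γ₁/γ₂ = 2.1305/1.4003 = 1.521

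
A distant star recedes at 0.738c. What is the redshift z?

β = 0.738
(1+β)/(1-β) = 1.738/0.262 = 6.634
√(6.634) = 2.576
z = 2.576 - 1 = 1.576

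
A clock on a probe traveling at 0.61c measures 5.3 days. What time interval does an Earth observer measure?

Proper time Δt₀ = 5.3 days
γ = 1/√(1 - 0.61²) = 1.262
Δt = γΔt₀ = 1.262 × 5.3 = 6.689 days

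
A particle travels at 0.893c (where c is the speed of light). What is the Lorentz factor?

v/c = 0.893, so (v/c)² = 0.797449
1 - (v/c)² = 0.202551
γ = 1/√(0.202551) = 2.222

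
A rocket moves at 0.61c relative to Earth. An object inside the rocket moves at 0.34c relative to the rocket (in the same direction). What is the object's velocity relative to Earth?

u = (u' + v)/(1 + u'v/c²)
Numerator: 0.34 + 0.61 = 0.95
Denominator: 1 + 0.2074 = 1.2074
u = 0.95/1.2074 = 0.7868c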